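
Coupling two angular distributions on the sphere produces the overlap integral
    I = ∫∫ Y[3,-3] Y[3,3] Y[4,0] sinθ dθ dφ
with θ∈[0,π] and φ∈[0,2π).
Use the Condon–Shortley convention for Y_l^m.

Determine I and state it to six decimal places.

-0.076935

Checks pass: Σm=0; 10 even; l₃=4∈[0,6].
(2·3+1)(2·3+1)(2·4+1) = 441
Δ: 2! 4! 4! / 11! → 1/34650
sum: t=0:+1/72 t=1:−1/16 t=2:+1/72 = -5/144
3j²(3 3 4; 0 0 0) = Δ·Π!·Σ² = 2/77  (sign -1)
sum: t=2:+1/1152 = 1/1152
3j²(3 3 4; -3 3 0) = Δ·Π!·Σ² = 1/154  (sign +1)
combine: 4πI² = 441·2/77·1/154 = 9/121
take √, sign -1: I = -0.07693494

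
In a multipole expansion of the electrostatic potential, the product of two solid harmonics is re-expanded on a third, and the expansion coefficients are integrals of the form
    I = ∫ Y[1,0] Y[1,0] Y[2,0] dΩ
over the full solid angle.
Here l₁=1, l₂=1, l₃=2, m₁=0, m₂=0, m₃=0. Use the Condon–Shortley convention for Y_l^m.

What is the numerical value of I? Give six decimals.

m-sum 0 ✓  L=4 even ✓  0≤2≤2 ✓
Π(2lᵢ+1) = 3×3×5 = 45
triangle coeff Δ(1,1,2) = 1/30
Σ_t [0,0]: t=0:+1/1 = 1/1
(3j)²=2/15 [(1 1 2; 0 0 0)], sign=+1
(m-triple is (0,0,0) — same symbol as above.)
⇒ 4πI² = 4/5
I = (+1)√(4/5/(4π)) = 0.25231325

0.252313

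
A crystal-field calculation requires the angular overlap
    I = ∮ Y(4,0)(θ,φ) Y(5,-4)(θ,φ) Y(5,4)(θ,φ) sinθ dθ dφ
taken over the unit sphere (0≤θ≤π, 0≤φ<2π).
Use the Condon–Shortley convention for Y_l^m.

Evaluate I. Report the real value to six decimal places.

-0.130198

Checks pass: Σm=0; 14 even; l₃=5∈[1,9].
(2·4+1)(2·5+1)(2·5+1) = 1089
Δ: 4! 4! 6! / 15! → 1/3153150
sum: t=0:+1/69120 t=1:−1/1728 t=2:+1/576 t=3:−1/1728 t=4:+1/69120 = 7/11520
3j²(4 5 5; 0 0 0) = Δ·Π!·Σ² = 2/143  (sign -1)
sum: t=0:+1/69120 t=1:−1/25920 = -1/41472
3j²(4 5 5; 0 -4 4) = Δ·Π!·Σ² = 2/143  (sign +1)
combine: 4πI² = 1089·2/143·2/143 = 36/169
take √, sign -1: I = -0.13019760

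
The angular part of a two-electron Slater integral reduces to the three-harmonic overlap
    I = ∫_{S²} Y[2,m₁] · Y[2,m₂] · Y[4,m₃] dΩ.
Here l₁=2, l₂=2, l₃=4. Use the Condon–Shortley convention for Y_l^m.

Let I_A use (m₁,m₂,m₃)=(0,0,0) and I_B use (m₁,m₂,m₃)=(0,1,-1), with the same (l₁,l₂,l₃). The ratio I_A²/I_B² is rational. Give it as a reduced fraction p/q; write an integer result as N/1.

Same 2,2,4: normalisation and zero-m 3j drop out of the ratio.
A: Δ: 0! 4! 4! / 9! → 1/630; sum: t=0:+1/16 = 1/16; 3j²(2 2 4; 0 0 0) = Δ·Π!·Σ² = 2/35  (sign +1)
B: Δ: 0! 4! 4! / 9! → 1/630; sum: t=0:+1/24 = 1/24; 3j²(2 2 4; 0 1 -1) = Δ·Π!·Σ² = 1/21  (sign -1)
I_A²/I_B² = (2/35)/(1/21) = 6/5

6/5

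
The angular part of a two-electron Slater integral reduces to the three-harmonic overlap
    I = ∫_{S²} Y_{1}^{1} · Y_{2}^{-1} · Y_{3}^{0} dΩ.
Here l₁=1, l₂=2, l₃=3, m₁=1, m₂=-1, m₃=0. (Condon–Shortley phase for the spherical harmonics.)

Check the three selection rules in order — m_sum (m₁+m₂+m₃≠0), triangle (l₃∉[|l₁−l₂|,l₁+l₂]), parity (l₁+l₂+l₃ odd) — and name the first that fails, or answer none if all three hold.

m₁+m₂+m₃ = 1 − 1 + 0 = 0  ✓
triangle: |1−2|=1 ≤ l₃=3 ≤ 1+2=3  ✓
parity: l₁+l₂+l₃ = 6 is even  ✓

none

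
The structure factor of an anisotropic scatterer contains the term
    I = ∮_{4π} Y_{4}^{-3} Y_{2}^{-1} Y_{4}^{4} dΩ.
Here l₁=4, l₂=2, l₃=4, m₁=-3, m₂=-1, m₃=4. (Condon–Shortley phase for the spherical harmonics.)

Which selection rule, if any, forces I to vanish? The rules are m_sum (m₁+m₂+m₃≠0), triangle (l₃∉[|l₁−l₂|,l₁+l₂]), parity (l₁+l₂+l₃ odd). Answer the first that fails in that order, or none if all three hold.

m₁+m₂+m₃ = -3 − 1 + 4 = 0  ✓
triangle: |4−2|=2 ≤ l₃=4 ≤ 4+2=6  ✓
parity: l₁+l₂+l₃ = 10 is even  ✓

none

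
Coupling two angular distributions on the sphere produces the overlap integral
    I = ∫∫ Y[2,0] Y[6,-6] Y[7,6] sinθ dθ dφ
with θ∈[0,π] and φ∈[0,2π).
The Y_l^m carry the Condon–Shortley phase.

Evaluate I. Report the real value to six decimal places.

L=15 odd ⇒ parity kills the (l;000) factor ⇒ I = 0

0.000000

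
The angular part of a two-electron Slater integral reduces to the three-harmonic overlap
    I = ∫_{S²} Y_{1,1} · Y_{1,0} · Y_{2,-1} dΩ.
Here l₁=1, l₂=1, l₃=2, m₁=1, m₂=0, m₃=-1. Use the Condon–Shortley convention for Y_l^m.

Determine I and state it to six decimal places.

-0.218510

Checks pass: Σm=0; 4 even; l₃=2∈[0,2].
(2·1+1)(2·1+1)(2·2+1) = 45
Δ: 0! 2! 2! / 5! → 1/30
sum: t=0:+1/1 = 1/1
3j²(1 1 2; 0 0 0) = Δ·Π!·Σ² = 2/15  (sign +1)
sum: t=0:+1/2 = 1/2
3j²(1 1 2; 1 0 -1) = Δ·Π!·Σ² = 1/10  (sign -1)
combine: 4πI² = 45·2/15·1/10 = 3/5
take √, sign -1: I = -0.21850969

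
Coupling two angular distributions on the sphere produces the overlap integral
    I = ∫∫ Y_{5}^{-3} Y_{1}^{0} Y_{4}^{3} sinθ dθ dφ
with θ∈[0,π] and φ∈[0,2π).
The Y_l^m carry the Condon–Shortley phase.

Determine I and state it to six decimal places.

m-sum 0 ✓  L=10 even ✓  4≤4≤6 ✓
Π(2lᵢ+1) = 11×3×9 = 297
triangle coeff Δ(5,1,4) = 1/495
Σ_t [1,1]: t=1:−1/576 = -1/576
(3j)²=5/99 [(5 1 4; 0 0 0)], sign=-1
Σ_t [1,1]: t=1:−1/5040 = -1/5040
(3j)²=16/495 [(5 1 4; -3 0 3)], sign=+1
⇒ 4πI² = 16/33
I = (-1)√(16/33/(4π)) = -0.19642560

-0.196426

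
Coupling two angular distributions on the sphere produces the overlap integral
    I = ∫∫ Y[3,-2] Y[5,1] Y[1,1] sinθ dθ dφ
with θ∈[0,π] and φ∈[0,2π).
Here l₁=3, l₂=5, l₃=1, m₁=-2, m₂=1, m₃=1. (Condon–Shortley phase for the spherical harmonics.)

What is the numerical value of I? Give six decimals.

|3−5|≤1≤3+5 violated ⇒ I = 0

0.000000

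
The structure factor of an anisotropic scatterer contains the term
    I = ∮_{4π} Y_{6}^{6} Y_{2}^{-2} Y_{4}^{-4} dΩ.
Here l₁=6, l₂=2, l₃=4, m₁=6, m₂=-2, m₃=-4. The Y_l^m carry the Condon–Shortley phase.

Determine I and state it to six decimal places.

0.353849

m-sum 0 ✓  L=12 even ✓  4≤4≤8 ✓
Π(2lᵢ+1) = 13×5×9 = 585
triangle coeff Δ(6,2,4) = 1/6435
Σ_t [2,2]: t=2:+1/2304 = 1/2304
(3j)²=5/143 [(6 2 4; 0 0 0)], sign=+1
Σ_t [0,0]: t=0:+1/967680 = 1/967680
(3j)²=1/13 [(6 2 4; 6 -2 -4)], sign=+1
⇒ 4πI² = 225/143
I = (+1)√(225/143/(4π)) = 0.35384927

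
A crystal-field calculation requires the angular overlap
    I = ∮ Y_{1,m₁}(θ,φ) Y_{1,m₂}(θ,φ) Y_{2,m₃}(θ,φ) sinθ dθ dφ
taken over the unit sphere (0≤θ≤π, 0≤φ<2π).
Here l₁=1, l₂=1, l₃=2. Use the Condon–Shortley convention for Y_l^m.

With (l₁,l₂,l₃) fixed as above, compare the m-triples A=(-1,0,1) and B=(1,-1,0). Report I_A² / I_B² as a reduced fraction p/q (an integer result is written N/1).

l's match ⇒ only the (l;m) 3-j factors differ between A and B.
A: triangle coeff Δ(1,1,2) = 1/30; Σ_t [0,0]: t=0:+1/2 = 1/2; (3j)²=1/10 [(1 1 2; -1 0 1)], sign=-1
B: triangle coeff Δ(1,1,2) = 1/30; Σ_t [0,0]: t=0:+1/4 = 1/4; (3j)²=1/30 [(1 1 2; 1 -1 0)], sign=+1
I_A²/I_B² = (1/10)/(1/30) = 3/1

3/1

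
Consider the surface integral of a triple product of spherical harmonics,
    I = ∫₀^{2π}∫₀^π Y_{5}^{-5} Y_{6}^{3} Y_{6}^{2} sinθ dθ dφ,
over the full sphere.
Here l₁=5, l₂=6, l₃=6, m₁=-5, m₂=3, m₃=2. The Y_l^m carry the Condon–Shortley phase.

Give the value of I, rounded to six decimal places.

Σlᵢ=17 odd — θ-integrand is odd under cosθ→−cosθ; I=0

0.000000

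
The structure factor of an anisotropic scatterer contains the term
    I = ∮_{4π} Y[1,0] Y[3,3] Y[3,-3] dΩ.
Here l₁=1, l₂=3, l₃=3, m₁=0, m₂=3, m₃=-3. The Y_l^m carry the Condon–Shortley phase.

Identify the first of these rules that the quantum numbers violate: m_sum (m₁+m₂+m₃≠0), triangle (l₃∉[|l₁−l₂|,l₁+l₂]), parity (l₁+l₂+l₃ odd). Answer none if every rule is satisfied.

m₁+m₂+m₃ = 0 + 3 − 3 = 0  ✓
triangle: |1−3|=2 ≤ l₃=3 ≤ 1+3=4  ✓
parity: l₁+l₂+l₃ = 7 is odd  ✗

parity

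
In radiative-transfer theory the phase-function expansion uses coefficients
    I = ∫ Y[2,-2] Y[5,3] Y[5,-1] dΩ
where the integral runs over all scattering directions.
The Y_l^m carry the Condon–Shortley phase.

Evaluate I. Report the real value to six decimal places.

0.171169

m-sum 0 ✓  L=12 even ✓  3≤5≤7 ✓
Π(2lᵢ+1) = 5×11×11 = 605
triangle coeff Δ(2,5,5) = 1/38610
Σ_t [0,2]: t=0:+1/2880 t=1:−1/576 t=2:+1/2880 = -1/960
(3j)²=10/429 [(2 5 5; 0 0 0)], sign=+1
Σ_t [2,2]: t=2:+1/5760 = 1/5760
(3j)²=56/2145 [(2 5 5; -2 3 -1)], sign=+1
⇒ 4πI² = 560/1521
I = (+1)√(560/1521/(4π)) = 0.17116875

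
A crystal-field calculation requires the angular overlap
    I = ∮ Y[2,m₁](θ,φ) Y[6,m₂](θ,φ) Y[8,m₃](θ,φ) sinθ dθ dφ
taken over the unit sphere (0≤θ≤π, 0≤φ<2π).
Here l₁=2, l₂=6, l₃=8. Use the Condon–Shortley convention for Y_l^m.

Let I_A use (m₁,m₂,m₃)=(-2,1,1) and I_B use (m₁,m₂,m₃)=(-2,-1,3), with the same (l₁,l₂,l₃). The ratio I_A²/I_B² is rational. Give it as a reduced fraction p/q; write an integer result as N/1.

Shared (l₁,l₂,l₃)=(2,6,8): N and (l;000)² cancel in I_A²/I_B².
A: Δ = 0!·4!·12!/17! = 1/30940; Racah Σ t=0..0: t=0:+1/14515200 = 1/14515200; ⇒ 3j(2 6 8; -2 1 1)² = 9/2210, sgn -1
B: Δ = 0!·4!·12!/17! = 1/30940; Racah Σ t=0..0: t=0:+1/14515200 = 1/14515200; ⇒ 3j(2 6 8; -2 -1 3)² = 33/3094, sgn -1
I_A²/I_B² = (9/2210)/(33/3094) = 21/55

21/55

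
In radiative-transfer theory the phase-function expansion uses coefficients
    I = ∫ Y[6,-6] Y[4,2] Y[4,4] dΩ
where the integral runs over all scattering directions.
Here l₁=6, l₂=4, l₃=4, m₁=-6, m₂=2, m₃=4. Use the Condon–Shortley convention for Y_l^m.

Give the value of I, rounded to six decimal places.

Rules hold: Σm=0, L=14 even, 2≤4≤10.
N = 13·9·9 = 1053
Δ = 6!·6!·2!/15! = 1/1261260
Racah Σ t=2..4: t=2:+1/4608 t=3:−1/1296 t=4:+1/4608 = -7/20736
⇒ 3j(6 4 4; 0 0 0)² = 20/1287, sgn -1
Racah Σ t=6..6: t=6:+1/1036800 = 1/1036800
⇒ 3j(6 4 4; -6 2 4)² = 4/195, sgn +1
4πI² = N·(3j₀)²·(3jₘ)² = 48/143
I = -1·√(0.335664/4π) = -0.16343598

-0.163436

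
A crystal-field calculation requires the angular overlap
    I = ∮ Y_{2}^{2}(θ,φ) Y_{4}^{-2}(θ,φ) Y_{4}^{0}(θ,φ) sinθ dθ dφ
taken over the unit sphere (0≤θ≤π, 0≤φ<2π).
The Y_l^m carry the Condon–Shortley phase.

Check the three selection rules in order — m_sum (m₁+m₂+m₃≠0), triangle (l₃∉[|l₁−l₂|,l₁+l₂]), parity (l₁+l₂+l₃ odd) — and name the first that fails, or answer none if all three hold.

azimuthal sum: 2 − 2 + 0 = 0  ✓
2 ≤ 4 ≤ 6 (triangle on l)  ✓
L = 2 + 4 + 4 = 10 (even)  ✓

none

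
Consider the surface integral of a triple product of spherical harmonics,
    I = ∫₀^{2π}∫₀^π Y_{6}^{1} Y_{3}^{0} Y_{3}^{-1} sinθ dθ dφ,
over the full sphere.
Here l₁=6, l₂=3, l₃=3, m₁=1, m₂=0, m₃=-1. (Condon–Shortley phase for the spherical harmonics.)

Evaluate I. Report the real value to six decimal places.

m-sum 0 ✓  L=12 even ✓  3≤3≤9 ✓
Π(2lᵢ+1) = 13×7×7 = 637
triangle coeff Δ(6,3,3) = 1/12012
Σ_t [3,3]: t=3:−1/1296 = -1/1296
(3j)²=100/3003 [(6 3 3; 0 0 0)], sign=+1
Σ_t [3,3]: t=3:−1/1728 = -1/1728
(3j)²=25/858 [(6 3 3; 1 0 -1)], sign=-1
⇒ 4πI² = 8750/14157
I = (-1)√(8750/14157/(4π)) = -0.22177545

-0.221775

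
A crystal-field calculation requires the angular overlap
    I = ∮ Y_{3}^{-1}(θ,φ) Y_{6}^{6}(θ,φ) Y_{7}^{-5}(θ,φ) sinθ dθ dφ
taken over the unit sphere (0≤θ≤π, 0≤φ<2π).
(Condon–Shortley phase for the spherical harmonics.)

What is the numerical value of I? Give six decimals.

0.138620

Rules hold: Σm=0, L=16 even, 3≤7≤9.
N = 7·13·15 = 1365
Δ = 2!·4!·10!/17! = 1/2042040
Racah Σ t=0..2: t=0:+1/207360 t=1:−1/57600 t=2:+1/207360 = -1/129600
⇒ 3j(3 6 7; 0 0 0)² = 168/12155, sgn +1
Racah Σ t=2..2: t=2:+1/29030400 = 1/29030400
⇒ 3j(3 6 7; -1 6 -5)² = 99/7735, sgn +1
4πI² = N·(3j₀)²·(3jₘ)² = 4536/18785
I = +1·√(0.241469/4π) = 0.13862003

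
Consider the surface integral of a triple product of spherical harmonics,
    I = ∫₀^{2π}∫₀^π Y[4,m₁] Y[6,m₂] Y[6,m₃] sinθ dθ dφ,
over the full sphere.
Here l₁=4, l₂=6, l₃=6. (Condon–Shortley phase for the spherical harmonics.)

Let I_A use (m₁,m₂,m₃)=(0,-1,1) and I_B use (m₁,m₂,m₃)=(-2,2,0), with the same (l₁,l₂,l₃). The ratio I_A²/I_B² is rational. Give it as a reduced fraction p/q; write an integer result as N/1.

2048/2541

l's match ⇒ only the (l;m) 3-j factors differ between A and B.
A: triangle coeff Δ(4,6,6) = 1/15315300; Σ_t [0,4]: t=0:+1/414720 t=1:−1/20736 t=2:+1/11520 t=3:−1/51840 t=4:+1/2903040 = 1/45360; (3j)²=1024/153153 [(4 6 6; 0 -1 1)], sign=-1
B: triangle coeff Δ(4,6,6) = 1/15315300; Σ_t [2,4]: t=2:+1/138240 t=3:−1/25920 t=4:+1/55296 = -11/829440; (3j)²=11/1326 [(4 6 6; -2 2 0)], sign=-1
I_A²/I_B² = (1024/153153)/(11/1326) = 2048/2541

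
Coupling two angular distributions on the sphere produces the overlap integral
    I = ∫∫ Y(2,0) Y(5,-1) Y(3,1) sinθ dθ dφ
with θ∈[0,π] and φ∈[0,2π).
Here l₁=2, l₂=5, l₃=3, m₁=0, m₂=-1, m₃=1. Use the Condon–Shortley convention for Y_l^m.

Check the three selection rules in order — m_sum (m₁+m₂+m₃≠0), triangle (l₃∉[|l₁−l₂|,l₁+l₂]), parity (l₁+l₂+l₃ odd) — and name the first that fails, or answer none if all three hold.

none

Σmᵢ = 0  ✓
l₃∈[|l₁−l₂|,l₁+l₂]=[3,7], have l₃=3  ✓
Σlᵢ = 10 ⇒ even  ✓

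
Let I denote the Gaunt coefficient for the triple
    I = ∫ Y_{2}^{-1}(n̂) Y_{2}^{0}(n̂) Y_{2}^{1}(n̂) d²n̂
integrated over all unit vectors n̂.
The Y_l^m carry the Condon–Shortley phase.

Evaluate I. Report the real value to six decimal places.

-0.090112

Rules hold: Σm=0, L=6 even, 0≤2≤4.
N = 5·5·5 = 125
Δ = 2!·2!·2!/7! = 1/630
Racah Σ t=0..2: t=0:+1/8 t=1:−1/1 t=2:+1/8 = -3/4
⇒ 3j(2 2 2; 0 0 0)² = 2/35, sgn -1
Racah Σ t=1..2: t=1:−1/2 t=2:+1/4 = -1/4
⇒ 3j(2 2 2; -1 0 1)² = 1/70, sgn +1
4πI² = N·(3j₀)²·(3jₘ)² = 5/49
I = -1·√(0.102041/4π) = -0.09011188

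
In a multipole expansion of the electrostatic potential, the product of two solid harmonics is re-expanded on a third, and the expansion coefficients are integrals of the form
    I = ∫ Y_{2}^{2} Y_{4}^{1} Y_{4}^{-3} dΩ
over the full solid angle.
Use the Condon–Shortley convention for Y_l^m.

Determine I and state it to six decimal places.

Checks pass: Σm=0; 10 even; l₃=4∈[2,6].
(2·2+1)(2·4+1)(2·4+1) = 405
Δ: 2! 2! 6! / 11! → 1/13860
sum: t=0:+1/192 t=1:−1/36 t=2:+1/192 = -5/288
3j²(2 4 4; 0 0 0) = Δ·Π!·Σ² = 20/693  (sign -1)
sum: t=0:+1/480 = 1/480
3j²(2 4 4; 2 1 -3) = Δ·Π!·Σ² = 3/110  (sign -1)
combine: 4πI² = 405·20/693·3/110 = 270/847
take √, sign +1: I = 0.15927046

0.159270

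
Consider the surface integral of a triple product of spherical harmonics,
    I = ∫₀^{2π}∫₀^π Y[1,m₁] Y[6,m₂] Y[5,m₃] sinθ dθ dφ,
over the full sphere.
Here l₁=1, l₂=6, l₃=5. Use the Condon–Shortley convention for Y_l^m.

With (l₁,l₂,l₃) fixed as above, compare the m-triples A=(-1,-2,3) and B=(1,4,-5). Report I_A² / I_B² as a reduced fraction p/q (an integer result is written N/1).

Shared (l₁,l₂,l₃)=(1,6,5): N and (l;000)² cancel in I_A²/I_B².
A: Δ = 2!·0!·10!/13! = 1/858; Racah Σ t=2..2: t=2:+1/161280 = 1/161280; ⇒ 3j(1 6 5; -1 -2 3)² = 1/143, sgn +1
B: Δ = 2!·0!·10!/13! = 1/858; Racah Σ t=0..0: t=0:+1/7257600 = 1/7257600; ⇒ 3j(1 6 5; 1 4 -5)² = 1/858, sgn +1
I_A²/I_B² = (1/143)/(1/858) = 6/1

6/1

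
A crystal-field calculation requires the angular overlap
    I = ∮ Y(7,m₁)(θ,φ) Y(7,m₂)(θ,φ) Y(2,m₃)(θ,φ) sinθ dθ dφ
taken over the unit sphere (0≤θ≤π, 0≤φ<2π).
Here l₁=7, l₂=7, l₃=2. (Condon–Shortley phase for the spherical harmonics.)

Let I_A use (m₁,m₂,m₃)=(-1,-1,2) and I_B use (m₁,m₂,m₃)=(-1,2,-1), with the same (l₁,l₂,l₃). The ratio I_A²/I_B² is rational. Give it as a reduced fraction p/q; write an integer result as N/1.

1568/243

l's match ⇒ only the (l;m) 3-j factors differ between A and B.
A: triangle coeff Δ(7,7,2) = 1/185640; Σ_t [6,6]: t=6:+1/2073600 = 1/2073600; (3j)²=28/1105 [(7 7 2; -1 -1 2)], sign=+1
B: triangle coeff Δ(7,7,2) = 1/185640; Σ_t [7,8]: t=7:−1/1209600 t=8:+1/1935360 = -1/3225600; (3j)²=243/61880 [(7 7 2; -1 2 -1)], sign=+1
I_A²/I_B² = (28/1105)/(243/61880) = 1568/243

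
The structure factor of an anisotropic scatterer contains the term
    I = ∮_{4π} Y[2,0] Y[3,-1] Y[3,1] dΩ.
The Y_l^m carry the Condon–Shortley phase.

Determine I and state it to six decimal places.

Rules hold: Σm=0, L=8 even, 1≤3≤5.
N = 5·7·7 = 245
Δ = 2!·2!·4!/9! = 1/3780
Racah Σ t=0..2: t=0:+1/24 t=1:−1/4 t=2:+1/24 = -1/6
⇒ 3j(2 3 3; 0 0 0)² = 4/105, sgn +1
Racah Σ t=0..2: t=0:+1/16 t=1:−1/6 t=2:+1/96 = -3/32
⇒ 3j(2 3 3; 0 -1 1)² = 3/140, sgn -1
4πI² = N·(3j₀)²·(3jₘ)² = 1/5
I = -1·√(0.2/4π) = -0.12615663

-0.126157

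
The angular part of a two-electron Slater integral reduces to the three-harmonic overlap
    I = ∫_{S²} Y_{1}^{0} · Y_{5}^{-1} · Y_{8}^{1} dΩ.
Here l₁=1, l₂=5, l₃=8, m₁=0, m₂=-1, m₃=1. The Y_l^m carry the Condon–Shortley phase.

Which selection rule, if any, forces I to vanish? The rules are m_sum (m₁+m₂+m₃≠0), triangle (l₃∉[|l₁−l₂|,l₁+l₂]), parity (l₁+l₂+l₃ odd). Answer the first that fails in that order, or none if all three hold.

triangle

azimuthal sum: 0 − 1 + 1 = 0  ✓
4 ≤ 8 ≤ 6 (triangle on l)  ✗
L = 1 + 5 + 8 = 14 (even)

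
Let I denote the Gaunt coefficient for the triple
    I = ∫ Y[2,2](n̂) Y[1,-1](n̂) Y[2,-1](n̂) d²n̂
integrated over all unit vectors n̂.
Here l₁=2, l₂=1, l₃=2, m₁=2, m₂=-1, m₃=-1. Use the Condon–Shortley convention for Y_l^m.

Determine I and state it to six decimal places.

0.000000

L=5 odd ⇒ parity kills the (l;000) factor ⇒ I = 0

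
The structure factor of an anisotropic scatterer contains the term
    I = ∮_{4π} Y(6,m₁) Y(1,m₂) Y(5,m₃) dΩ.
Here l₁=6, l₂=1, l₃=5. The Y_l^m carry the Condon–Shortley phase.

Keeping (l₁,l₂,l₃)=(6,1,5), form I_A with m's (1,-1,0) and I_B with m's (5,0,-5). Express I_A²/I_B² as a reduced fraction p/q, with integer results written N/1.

21/11

l's match ⇒ only the (l;m) 3-j factors differ between A and B.
A: triangle coeff Δ(6,1,5) = 1/858; Σ_t [0,0]: t=0:+1/28800 = 1/28800; (3j)²=7/286 [(6 1 5; 1 -1 0)], sign=-1
B: triangle coeff Δ(6,1,5) = 1/858; Σ_t [1,1]: t=1:−1/3628800 = -1/3628800; (3j)²=1/78 [(6 1 5; 5 0 -5)], sign=-1
I_A²/I_B² = (7/286)/(1/78) = 21/11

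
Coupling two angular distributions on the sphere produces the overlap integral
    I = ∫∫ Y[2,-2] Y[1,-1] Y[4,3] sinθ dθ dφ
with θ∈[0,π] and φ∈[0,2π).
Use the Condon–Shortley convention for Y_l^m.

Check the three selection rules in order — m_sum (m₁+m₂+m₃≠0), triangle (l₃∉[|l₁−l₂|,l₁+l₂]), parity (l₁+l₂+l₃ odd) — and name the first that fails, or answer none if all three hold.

triangle

Σmᵢ = 0  ✓
l₃∈[|l₁−l₂|,l₁+l₂]=[1,3], have l₃=4  ✗
Σlᵢ = 7 ⇒ odd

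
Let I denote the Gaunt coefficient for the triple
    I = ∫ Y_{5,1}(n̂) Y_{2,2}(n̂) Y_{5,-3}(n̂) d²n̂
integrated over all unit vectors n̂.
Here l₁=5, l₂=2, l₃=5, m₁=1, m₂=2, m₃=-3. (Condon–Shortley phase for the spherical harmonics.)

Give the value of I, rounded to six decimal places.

Checks pass: Σm=0; 12 even; l₃=5∈[3,7].
(2·5+1)(2·2+1)(2·5+1) = 605
Δ: 2! 8! 2! / 13! → 1/38610
sum: t=0:+1/2880 t=1:−1/576 t=2:+1/2880 = -1/960
3j²(5 2 5; 0 0 0) = Δ·Π!·Σ² = 10/429  (sign +1)
sum: t=2:+1/5760 = 1/5760
3j²(5 2 5; 1 2 -3) = Δ·Π!·Σ² = 56/2145  (sign +1)
combine: 4πI² = 605·10/429·56/2145 = 560/1521
take √, sign +1: I = 0.17116875

0.171169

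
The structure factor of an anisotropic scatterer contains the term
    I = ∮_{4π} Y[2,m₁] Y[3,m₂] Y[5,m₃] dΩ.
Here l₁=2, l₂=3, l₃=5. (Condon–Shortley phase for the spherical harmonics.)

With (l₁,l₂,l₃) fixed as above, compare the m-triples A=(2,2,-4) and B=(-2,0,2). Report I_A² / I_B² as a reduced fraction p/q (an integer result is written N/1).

Shared (l₁,l₂,l₃)=(2,3,5): N and (l;000)² cancel in I_A²/I_B².
A: Δ = 0!·4!·6!/11! = 1/2310; Racah Σ t=0..0: t=0:+1/2880 = 1/2880; ⇒ 3j(2 3 5; 2 2 -4)² = 3/55, sgn -1
B: Δ = 0!·4!·6!/11! = 1/2310; Racah Σ t=0..0: t=0:+1/864 = 1/864; ⇒ 3j(2 3 5; -2 0 2)² = 1/66, sgn -1
I_A²/I_B² = (3/55)/(1/66) = 18/5

18/5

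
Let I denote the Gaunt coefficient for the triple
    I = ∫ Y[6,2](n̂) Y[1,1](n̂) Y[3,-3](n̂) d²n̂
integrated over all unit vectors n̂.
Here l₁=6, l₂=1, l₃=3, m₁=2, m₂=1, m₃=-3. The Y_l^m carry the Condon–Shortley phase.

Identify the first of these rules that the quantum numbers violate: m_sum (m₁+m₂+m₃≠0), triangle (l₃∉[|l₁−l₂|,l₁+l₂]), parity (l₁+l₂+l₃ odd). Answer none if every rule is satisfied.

m₁+m₂+m₃ = 2 + 1 − 3 = 0  ✓
triangle: |6−1|=5 ≤ l₃=3 ≤ 6+1=7  ✗
parity: l₁+l₂+l₃ = 10 is even

triangle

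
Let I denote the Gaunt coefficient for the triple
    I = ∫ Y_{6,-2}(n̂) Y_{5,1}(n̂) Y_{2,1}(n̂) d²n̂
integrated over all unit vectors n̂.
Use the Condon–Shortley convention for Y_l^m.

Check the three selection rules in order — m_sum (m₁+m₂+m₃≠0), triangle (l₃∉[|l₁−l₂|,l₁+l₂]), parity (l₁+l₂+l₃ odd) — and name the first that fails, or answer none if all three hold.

Σmᵢ = 0  ✓
l₃∈[|l₁−l₂|,l₁+l₂]=[1,11], have l₃=2  ✓
Σlᵢ = 13 ⇒ odd  ✗

parity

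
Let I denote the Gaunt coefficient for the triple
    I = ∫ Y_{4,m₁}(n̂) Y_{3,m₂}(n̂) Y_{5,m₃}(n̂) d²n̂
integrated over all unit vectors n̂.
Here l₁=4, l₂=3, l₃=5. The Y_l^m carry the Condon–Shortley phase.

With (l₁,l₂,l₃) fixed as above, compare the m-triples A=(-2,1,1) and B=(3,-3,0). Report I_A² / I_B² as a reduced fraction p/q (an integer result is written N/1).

1849/1575

l's match ⇒ only the (l;m) 3-j factors differ between A and B.
A: triangle coeff Δ(4,3,5) = 1/180180; Σ_t [0,2]: t=0:+1/34560 t=1:−1/720 t=2:+1/384 = 43/34560; (3j)²=1849/180180 [(4 3 5; -2 1 1)], sign=+1
B: triangle coeff Δ(4,3,5) = 1/180180; Σ_t [0,0]: t=0:+1/5760 = 1/5760; (3j)²=5/572 [(4 3 5; 3 -3 0)], sign=-1
I_A²/I_B² = (1849/180180)/(5/572) = 1849/1575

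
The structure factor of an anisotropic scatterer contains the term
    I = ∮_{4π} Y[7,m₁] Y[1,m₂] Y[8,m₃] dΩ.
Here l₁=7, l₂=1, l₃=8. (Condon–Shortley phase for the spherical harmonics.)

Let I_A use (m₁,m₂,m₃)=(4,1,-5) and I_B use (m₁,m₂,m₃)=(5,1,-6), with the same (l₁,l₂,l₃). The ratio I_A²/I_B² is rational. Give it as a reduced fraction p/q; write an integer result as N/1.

Same 7,1,8: normalisation and zero-m 3j drop out of the ratio.
A: Δ: 0! 14! 2! / 17! → 1/2040; sum: t=0:+1/479001600 = 1/479001600; 3j²(7 1 8; 4 1 -5) = Δ·Π!·Σ² = 13/340  (sign -1)
B: Δ: 0! 14! 2! / 17! → 1/2040; sum: t=0:+1/1916006400 = 1/1916006400; 3j²(7 1 8; 5 1 -6) = Δ·Π!·Σ² = 91/2040  (sign +1)
I_A²/I_B² = (13/340)/(91/2040) = 6/7

6/7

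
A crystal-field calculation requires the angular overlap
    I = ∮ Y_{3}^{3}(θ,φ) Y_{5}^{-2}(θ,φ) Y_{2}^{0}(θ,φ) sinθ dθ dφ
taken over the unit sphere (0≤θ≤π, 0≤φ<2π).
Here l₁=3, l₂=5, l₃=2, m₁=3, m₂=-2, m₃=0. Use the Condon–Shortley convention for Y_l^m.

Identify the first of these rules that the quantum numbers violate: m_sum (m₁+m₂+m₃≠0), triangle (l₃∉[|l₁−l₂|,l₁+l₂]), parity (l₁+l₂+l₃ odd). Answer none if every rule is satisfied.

m_sum

Σmᵢ = 1  ✗
l₃∈[|l₁−l₂|,l₁+l₂]=[2,8], have l₃=2
Σlᵢ = 10 ⇒ even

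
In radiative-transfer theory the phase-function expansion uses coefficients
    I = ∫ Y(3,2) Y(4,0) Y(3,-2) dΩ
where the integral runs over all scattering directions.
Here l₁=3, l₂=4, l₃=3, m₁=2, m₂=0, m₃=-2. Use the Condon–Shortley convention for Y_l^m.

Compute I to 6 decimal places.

Checks pass: Σm=0; 10 even; l₃=3∈[1,7].
(2·3+1)(2·4+1)(2·3+1) = 441
Δ: 4! 2! 4! / 11! → 1/34650
sum: t=1:−1/72 t=2:+1/16 t=3:−1/72 = 5/144
3j²(3 4 3; 0 0 0) = Δ·Π!·Σ² = 2/77  (sign -1)
sum: t=0:+1/576 t=1:−1/72 = -7/576
3j²(3 4 3; 2 0 -2) = Δ·Π!·Σ² = 7/198  (sign +1)
combine: 4πI² = 441·2/77·7/198 = 49/121
take √, sign -1: I = -0.17951487

-0.179515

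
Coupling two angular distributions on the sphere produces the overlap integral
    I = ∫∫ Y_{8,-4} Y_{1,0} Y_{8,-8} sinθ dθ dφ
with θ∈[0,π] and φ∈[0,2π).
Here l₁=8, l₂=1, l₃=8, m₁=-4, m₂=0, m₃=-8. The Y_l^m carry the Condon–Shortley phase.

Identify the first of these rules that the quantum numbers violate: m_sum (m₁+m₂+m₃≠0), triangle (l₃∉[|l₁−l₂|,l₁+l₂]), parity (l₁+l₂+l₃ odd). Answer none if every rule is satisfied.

azimuthal sum: -4 + 0 − 8 = -12  ✗
7 ≤ 8 ≤ 9 (triangle on l)
L = 8 + 1 + 8 = 17 (odd)

m_sum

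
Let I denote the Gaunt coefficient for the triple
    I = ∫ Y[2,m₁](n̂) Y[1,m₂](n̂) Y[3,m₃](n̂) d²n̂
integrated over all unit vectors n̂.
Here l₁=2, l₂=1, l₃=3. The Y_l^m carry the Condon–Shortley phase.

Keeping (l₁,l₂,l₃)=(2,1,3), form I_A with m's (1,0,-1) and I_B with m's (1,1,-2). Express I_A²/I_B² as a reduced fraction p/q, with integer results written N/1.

4/5

Same 2,1,3: normalisation and zero-m 3j drop out of the ratio.
A: Δ: 0! 4! 2! / 7! → 1/105; sum: t=0:+1/6 = 1/6; 3j²(2 1 3; 1 0 -1) = Δ·Π!·Σ² = 8/105  (sign +1)
B: Δ: 0! 4! 2! / 7! → 1/105; sum: t=0:+1/12 = 1/12; 3j²(2 1 3; 1 1 -2) = Δ·Π!·Σ² = 2/21  (sign -1)
I_A²/I_B² = (8/105)/(2/21) = 4/5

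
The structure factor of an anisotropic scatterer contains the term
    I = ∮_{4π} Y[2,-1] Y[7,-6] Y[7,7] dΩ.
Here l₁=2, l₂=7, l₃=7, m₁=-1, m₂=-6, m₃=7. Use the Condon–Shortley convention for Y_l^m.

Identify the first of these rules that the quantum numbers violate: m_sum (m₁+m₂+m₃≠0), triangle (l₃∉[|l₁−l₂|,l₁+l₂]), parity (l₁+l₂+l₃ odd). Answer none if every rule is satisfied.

m₁+m₂+m₃ = -1 − 6 + 7 = 0  ✓
triangle: |2−7|=5 ≤ l₃=7 ≤ 2+7=9  ✓
parity: l₁+l₂+l₃ = 16 is even  ✓

none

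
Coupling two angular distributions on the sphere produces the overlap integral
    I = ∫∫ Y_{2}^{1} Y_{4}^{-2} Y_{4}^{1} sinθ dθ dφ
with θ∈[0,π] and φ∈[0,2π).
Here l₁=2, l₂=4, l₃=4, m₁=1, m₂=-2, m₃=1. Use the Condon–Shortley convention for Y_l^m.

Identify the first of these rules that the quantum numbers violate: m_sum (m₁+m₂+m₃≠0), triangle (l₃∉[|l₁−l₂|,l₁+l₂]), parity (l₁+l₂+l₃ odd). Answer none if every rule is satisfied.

none

m₁+m₂+m₃ = 1 − 2 + 1 = 0  ✓
triangle: |2−4|=2 ≤ l₃=4 ≤ 2+4=6  ✓
parity: l₁+l₂+l₃ = 10 is even  ✓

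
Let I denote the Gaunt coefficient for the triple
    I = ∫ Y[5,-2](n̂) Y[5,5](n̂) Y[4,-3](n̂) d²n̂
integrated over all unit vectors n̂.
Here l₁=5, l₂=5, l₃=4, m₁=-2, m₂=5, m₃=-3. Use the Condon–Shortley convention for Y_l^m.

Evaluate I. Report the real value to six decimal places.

m-sum 0 ✓  L=14 even ✓  0≤4≤10 ✓
Π(2lᵢ+1) = 11×11×9 = 1089
triangle coeff Δ(5,5,4) = 1/3153150
Σ_t [1,5]: t=1:−1/69120 t=2:+1/1728 t=3:−1/576 t=4:+1/1728 t=5:−1/69120 = -7/11520
(3j)²=2/143 [(5 5 4; 0 0 0)], sign=-1
Σ_t [6,6]: t=6:+1/103680 = 1/103680
(3j)²=7/429 [(5 5 4; -2 5 -3)], sign=-1
⇒ 4πI² = 42/169
I = (+1)√(42/169/(4π)) = 0.14062948

0.140629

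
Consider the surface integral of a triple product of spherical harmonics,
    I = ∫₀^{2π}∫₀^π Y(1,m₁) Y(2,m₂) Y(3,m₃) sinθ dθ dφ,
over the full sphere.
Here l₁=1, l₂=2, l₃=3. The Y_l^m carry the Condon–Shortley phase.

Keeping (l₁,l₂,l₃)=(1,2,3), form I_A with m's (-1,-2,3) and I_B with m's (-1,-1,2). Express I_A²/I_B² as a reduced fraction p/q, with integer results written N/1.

Shared (l₁,l₂,l₃)=(1,2,3): N and (l;000)² cancel in I_A²/I_B².
A: Δ = 0!·2!·4!/7! = 1/105; Racah Σ t=0..0: t=0:+1/48 = 1/48; ⇒ 3j(1 2 3; -1 -2 3)² = 1/7, sgn +1
B: Δ = 0!·2!·4!/7! = 1/105; Racah Σ t=0..0: t=0:+1/12 = 1/12; ⇒ 3j(1 2 3; -1 -1 2)² = 2/21, sgn -1
I_A²/I_B² = (1/7)/(2/21) = 3/2

3/2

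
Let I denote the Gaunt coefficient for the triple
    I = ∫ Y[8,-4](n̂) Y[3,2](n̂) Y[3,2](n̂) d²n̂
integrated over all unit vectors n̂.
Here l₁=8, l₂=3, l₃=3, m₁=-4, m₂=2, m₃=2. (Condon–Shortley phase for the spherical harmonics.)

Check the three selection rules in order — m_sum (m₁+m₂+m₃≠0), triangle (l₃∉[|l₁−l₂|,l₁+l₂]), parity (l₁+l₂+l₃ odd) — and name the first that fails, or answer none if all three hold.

m₁+m₂+m₃ = -4 + 2 + 2 = 0  ✓
triangle: |8−3|=5 ≤ l₃=3 ≤ 8+3=11  ✗
parity: l₁+l₂+l₃ = 14 is even

triangle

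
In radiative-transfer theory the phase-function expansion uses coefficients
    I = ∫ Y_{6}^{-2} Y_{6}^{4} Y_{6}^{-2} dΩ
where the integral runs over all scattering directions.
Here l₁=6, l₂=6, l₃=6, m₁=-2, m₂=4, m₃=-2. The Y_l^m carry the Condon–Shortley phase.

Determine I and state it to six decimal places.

0.128534

Checks pass: Σm=0; 18 even; l₃=6∈[0,12].
(2·6+1)(2·6+1)(2·6+1) = 2197
Δ: 6! 6! 6! / 19! → 1/325909584
sum: t=0:+1/373248000 t=1:−1/1728000 t=2:+1/110592 t=3:−1/46656 t=4:+1/110592 t=5:−1/1728000 t=6:+1/373248000 = -7/1555200
3j²(6 6 6; 0 0 0) = Δ·Π!·Σ² = 400/46189  (sign -1)
sum: t=4:+1/1658880 t=5:−1/518400 t=6:+1/1658880 = -1/1382400
3j²(6 6 6; -2 4 -2) = Δ·Π!·Σ² = 504/46189  (sign -1)
combine: 4πI² = 2197·400/46189·504/46189 = 2620800/12623809
take √, sign +1: I = 0.12853364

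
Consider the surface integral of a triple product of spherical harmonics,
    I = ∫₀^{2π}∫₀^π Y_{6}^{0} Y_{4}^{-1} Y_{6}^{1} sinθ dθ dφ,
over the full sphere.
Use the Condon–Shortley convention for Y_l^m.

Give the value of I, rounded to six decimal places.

-0.043721

m-sum 0 ✓  L=16 even ✓  2≤6≤10 ✓
Π(2lᵢ+1) = 13×9×13 = 1521
triangle coeff Δ(6,4,6) = 1/15315300
Σ_t [0,4]: t=0:+1/829440 t=1:−1/25920 t=2:+1/9216 t=3:−1/25920 t=4:+1/829440 = 7/207360
(3j)²=28/2431 [(6 4 6; 0 0 0)], sign=+1
Σ_t [0,3]: t=0:+1/207360 t=1:−1/17280 t=2:+1/13824 t=3:−1/103680 = 1/103680
(3j)²=10/7293 [(6 4 6; 0 -1 1)], sign=-1
⇒ 4πI² = 840/34969
I = (-1)√(840/34969/(4π)) = -0.04372130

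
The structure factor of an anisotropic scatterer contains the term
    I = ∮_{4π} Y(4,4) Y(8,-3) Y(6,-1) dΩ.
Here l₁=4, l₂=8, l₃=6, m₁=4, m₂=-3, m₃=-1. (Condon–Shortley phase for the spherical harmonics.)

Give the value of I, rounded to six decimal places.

0.141966

Rules hold: Σm=0, L=18 even, 4≤6≤12.
N = 9·17·13 = 1989
Δ = 6!·2!·10!/19! = 1/23279256
Racah Σ t=2..4: t=2:+1/1658880 t=3:−1/518400 t=4:+1/1658880 = -1/1382400
⇒ 3j(4 8 6; 0 0 0)² = 504/46189, sgn -1
Racah Σ t=0..0: t=0:+1/20736000 = 1/20736000
⇒ 3j(4 8 6; 4 -3 -1)² = 49/4199, sgn -1
4πI² = N·(3j₀)²·(3jₘ)² = 222264/877591
I = +1·√(0.253266/4π) = 0.14196574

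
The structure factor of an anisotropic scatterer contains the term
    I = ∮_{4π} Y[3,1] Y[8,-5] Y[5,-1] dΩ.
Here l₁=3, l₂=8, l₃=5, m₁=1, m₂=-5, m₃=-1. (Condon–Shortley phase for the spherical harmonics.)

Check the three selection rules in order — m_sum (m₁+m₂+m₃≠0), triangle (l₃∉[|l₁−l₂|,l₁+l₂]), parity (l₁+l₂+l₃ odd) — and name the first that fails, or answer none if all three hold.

m_sum

Σmᵢ = -5  ✗
l₃∈[|l₁−l₂|,l₁+l₂]=[5,11], have l₃=5
Σlᵢ = 16 ⇒ even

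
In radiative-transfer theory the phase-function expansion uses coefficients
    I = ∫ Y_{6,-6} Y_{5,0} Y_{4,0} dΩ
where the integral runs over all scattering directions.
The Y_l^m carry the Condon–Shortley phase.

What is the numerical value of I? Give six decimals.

0.000000

m-sum = -6 + 0 + 0 = -6 ≠ 0 ⇒ I = 0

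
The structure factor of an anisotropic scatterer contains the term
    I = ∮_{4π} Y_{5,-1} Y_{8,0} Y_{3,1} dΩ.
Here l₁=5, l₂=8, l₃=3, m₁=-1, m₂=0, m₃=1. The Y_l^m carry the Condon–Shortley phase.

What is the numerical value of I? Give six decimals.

0.185869

Rules hold: Σm=0, L=16 even, 3≤3≤13.
N = 11·17·7 = 1309
Δ = 10!·0!·6!/17! = 1/136136
Racah Σ t=5..5: t=5:−1/518400 = -1/518400
⇒ 3j(5 8 3; 0 0 0)² = 56/2431, sgn +1
Racah Σ t=6..6: t=6:+1/829440 = 1/829440
⇒ 3j(5 8 3; -1 0 1)² = 35/2431, sgn +1
4πI² = N·(3j₀)²·(3jₘ)² = 13720/31603
I = +1·√(0.434136/4π) = 0.18586943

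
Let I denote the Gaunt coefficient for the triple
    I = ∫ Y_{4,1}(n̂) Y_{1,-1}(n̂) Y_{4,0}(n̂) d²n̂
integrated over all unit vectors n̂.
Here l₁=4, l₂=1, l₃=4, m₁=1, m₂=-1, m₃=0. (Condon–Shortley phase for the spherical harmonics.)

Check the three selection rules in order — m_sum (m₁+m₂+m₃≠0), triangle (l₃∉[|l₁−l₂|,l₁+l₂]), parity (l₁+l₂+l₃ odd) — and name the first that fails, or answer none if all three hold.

parity

Σmᵢ = 0  ✓
l₃∈[|l₁−l₂|,l₁+l₂]=[3,5], have l₃=4  ✓
Σlᵢ = 9 ⇒ odd  ✗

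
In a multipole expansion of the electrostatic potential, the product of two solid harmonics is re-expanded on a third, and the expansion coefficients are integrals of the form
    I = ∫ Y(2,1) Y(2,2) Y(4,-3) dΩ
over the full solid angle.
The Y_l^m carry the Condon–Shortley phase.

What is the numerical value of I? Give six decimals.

-0.238414

Checks pass: Σm=0; 8 even; l₃=4∈[0,4].
(2·2+1)(2·2+1)(2·4+1) = 225
Δ: 0! 4! 4! / 9! → 1/630
sum: t=0:+1/16 = 1/16
3j²(2 2 4; 0 0 0) = Δ·Π!·Σ² = 2/35  (sign +1)
sum: t=0:+1/144 = 1/144
3j²(2 2 4; 1 2 -3) = Δ·Π!·Σ² = 1/18  (sign -1)
combine: 4πI² = 225·2/35·1/18 = 5/7
take √, sign -1: I = -0.23841361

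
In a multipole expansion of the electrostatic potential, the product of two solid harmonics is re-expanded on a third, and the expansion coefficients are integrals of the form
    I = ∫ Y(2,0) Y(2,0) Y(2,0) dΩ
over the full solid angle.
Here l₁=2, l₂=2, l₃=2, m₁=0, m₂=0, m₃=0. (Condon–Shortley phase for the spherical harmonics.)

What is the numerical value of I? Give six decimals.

0.180224

m-sum 0 ✓  L=6 even ✓  0≤2≤4 ✓
Π(2lᵢ+1) = 5×5×5 = 125
triangle coeff Δ(2,2,2) = 1/630
Σ_t [0,2]: t=0:+1/8 t=1:−1/1 t=2:+1/8 = -3/4
(3j)²=2/35 [(2 2 2; 0 0 0)], sign=-1
(m-triple is (0,0,0) — same symbol as above.)
⇒ 4πI² = 20/49
I = (+1)√(20/49/(4π)) = 0.18022375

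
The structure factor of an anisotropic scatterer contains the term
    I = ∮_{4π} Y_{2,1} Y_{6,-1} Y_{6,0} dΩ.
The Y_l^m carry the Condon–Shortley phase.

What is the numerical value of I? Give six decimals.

m-sum 0 ✓  L=14 even ✓  4≤6≤8 ✓
Π(2lᵢ+1) = 5×13×13 = 845
triangle coeff Δ(2,6,6) = 1/90090
Σ_t [0,2]: t=0:+1/69120 t=1:−1/14400 t=2:+1/69120 = -7/172800
(3j)²=14/715 [(2 6 6; 0 0 0)], sign=-1
Σ_t [0,1]: t=0:+1/28800 t=1:−1/34560 = 1/172800
(3j)²=1/1430 [(2 6 6; 1 -1 0)], sign=+1
⇒ 4πI² = 7/605
I = (-1)√(7/605/(4π)) = -0.03034355

-0.030344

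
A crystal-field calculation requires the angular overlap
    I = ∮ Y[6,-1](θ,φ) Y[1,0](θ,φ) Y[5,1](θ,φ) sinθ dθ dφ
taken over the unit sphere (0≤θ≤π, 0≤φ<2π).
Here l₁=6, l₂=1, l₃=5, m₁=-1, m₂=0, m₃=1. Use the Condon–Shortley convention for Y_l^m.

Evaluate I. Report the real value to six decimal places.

m-sum 0 ✓  L=12 even ✓  5≤5≤7 ✓
Π(2lᵢ+1) = 13×3×11 = 429
triangle coeff Δ(6,1,5) = 1/858
Σ_t [1,1]: t=1:−1/14400 = -1/14400
(3j)²=6/143 [(6 1 5; 0 0 0)], sign=+1
Σ_t [1,1]: t=1:−1/17280 = -1/17280
(3j)²=35/858 [(6 1 5; -1 0 1)], sign=-1
⇒ 4πI² = 105/143
I = (-1)√(105/143/(4π)) = -0.24172507

-0.241725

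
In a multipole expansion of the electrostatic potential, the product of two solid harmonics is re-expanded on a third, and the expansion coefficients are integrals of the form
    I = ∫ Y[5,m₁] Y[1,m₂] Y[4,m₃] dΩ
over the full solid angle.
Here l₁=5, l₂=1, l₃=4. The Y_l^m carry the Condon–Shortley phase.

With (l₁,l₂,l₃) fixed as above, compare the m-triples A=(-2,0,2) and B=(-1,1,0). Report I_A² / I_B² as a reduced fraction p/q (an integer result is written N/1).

7/5

l's match ⇒ only the (l;m) 3-j factors differ between A and B.
A: triangle coeff Δ(5,1,4) = 1/495; Σ_t [1,1]: t=1:−1/1440 = -1/1440; (3j)²=7/165 [(5 1 4; -2 0 2)], sign=-1
B: triangle coeff Δ(5,1,4) = 1/495; Σ_t [2,2]: t=2:+1/1152 = 1/1152; (3j)²=1/33 [(5 1 4; -1 1 0)], sign=+1
I_A²/I_B² = (7/165)/(1/33) = 7/5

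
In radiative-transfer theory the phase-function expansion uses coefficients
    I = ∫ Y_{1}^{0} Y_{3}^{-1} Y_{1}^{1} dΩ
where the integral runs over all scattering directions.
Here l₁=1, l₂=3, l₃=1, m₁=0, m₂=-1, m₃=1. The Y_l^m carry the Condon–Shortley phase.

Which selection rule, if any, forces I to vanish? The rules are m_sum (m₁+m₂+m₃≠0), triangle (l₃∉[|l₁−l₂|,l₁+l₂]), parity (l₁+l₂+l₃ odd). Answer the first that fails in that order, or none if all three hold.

Σmᵢ = 0  ✓
l₃∈[|l₁−l₂|,l₁+l₂]=[2,4], have l₃=1  ✗
Σlᵢ = 5 ⇒ odd

triangle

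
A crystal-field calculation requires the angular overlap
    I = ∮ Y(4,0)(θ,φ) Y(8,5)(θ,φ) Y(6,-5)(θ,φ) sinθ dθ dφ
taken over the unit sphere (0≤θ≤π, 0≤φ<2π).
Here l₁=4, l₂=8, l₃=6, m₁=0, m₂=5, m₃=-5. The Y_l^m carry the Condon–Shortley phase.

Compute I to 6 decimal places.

0.168053

Checks pass: Σm=0; 18 even; l₃=6∈[4,12].
(2·4+1)(2·8+1)(2·6+1) = 1989
Δ: 6! 2! 10! / 19! → 1/23279256
sum: t=2:+1/1658880 t=3:−1/518400 t=4:+1/1658880 = -1/1382400
3j²(4 8 6; 0 0 0) = Δ·Π!·Σ² = 504/46189  (sign -1)
sum: t=3:−1/130636800 t=4:+1/34836480 = 11/522547200
3j²(4 8 6; 0 5 -5) = Δ·Π!·Σ² = 1331/81396  (sign -1)
combine: 4πI² = 1989·504/46189·1331/81396 = 2178/6137
take √, sign +1: I = 0.16805287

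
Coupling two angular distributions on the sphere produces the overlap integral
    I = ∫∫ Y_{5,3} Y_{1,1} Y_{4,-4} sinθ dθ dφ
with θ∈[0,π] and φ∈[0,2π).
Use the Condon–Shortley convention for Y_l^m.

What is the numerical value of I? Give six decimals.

-0.049106

m-sum 0 ✓  L=10 even ✓  4≤4≤6 ✓
Π(2lᵢ+1) = 11×3×9 = 297
triangle coeff Δ(5,1,4) = 1/495
Σ_t [1,1]: t=1:−1/576 = -1/576
(3j)²=5/99 [(5 1 4; 0 0 0)], sign=-1
Σ_t [2,2]: t=2:+1/80640 = 1/80640
(3j)²=1/495 [(5 1 4; 3 1 -4)], sign=+1
⇒ 4πI² = 1/33
I = (-1)√(1/33/(4π)) = -0.04910640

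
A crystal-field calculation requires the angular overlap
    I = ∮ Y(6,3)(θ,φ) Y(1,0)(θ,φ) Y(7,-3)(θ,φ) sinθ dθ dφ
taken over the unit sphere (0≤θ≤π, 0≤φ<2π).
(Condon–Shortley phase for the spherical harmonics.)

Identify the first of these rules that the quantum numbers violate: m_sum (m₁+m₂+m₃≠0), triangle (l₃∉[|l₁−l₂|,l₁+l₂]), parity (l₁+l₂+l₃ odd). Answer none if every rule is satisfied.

m₁+m₂+m₃ = 3 + 0 − 3 = 0  ✓
triangle: |6−1|=5 ≤ l₃=7 ≤ 6+1=7  ✓
parity: l₁+l₂+l₃ = 14 is even  ✓

none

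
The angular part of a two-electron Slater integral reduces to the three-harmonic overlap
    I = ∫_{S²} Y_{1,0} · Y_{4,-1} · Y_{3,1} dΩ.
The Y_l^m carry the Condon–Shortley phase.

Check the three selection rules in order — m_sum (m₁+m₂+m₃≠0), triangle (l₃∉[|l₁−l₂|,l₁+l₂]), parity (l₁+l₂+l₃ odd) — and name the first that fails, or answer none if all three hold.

none

azimuthal sum: 0 − 1 + 1 = 0  ✓
3 ≤ 3 ≤ 5 (triangle on l)  ✓
L = 1 + 4 + 3 = 8 (even)  ✓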